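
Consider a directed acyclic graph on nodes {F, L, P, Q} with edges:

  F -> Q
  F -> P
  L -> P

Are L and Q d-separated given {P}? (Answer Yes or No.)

The only undirected path from L to Q is:
  1. L → P ← F → Q — P:collider[open]; F:fork[open] ⇒ active
At least one path is unblocked, so d-separation fails.

No — L and Q are not d-separated given {P}.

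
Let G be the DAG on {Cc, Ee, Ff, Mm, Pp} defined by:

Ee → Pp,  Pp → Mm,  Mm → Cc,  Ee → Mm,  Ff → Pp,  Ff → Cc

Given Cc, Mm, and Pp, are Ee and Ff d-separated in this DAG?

Enumerating the 4 paths from Ee to Ff and testing each for blocking by {Cc, Mm, Pp}:
Path 1: Ee → Mm ← Pp ← Ff
  Pp is a chain here and Pp is conditioned on, so the path is blocked at Pp.
Path 2: Ee → Mm → Cc ← Ff
  Mm is a chain here and Mm is conditioned on, so the path is blocked at Mm.
Path 3: Ee → Pp → Mm → Cc ← Ff
  Pp is a chain here and Pp is conditioned on, so the path is blocked at Pp.
Path 4: Ee → Pp ← Ff
  Pp is a collider and Pp is conditioned on, which opens it — no node blocks this path, so it is active.
Since the path Ee → Pp ← Ff is active, Ee and Ff are not d-separated given {Cc, Mm, Pp}.

No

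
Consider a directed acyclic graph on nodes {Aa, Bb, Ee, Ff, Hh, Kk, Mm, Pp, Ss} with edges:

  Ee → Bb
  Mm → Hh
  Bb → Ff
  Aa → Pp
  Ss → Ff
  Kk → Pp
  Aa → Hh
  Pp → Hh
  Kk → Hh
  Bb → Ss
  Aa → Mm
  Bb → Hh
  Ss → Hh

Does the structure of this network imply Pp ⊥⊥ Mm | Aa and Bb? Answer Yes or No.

6 paths connect Pp and Mm; each must be blocked for d-separation to hold:
Path 1: Pp ← Aa → Hh ← Mm
  Aa is a fork here and Aa is conditioned on, so the path is blocked at Aa.
Path 2: Pp ← Aa → Mm
  Aa is a fork here and Aa is conditioned on, so the path is blocked at Aa.
Path 3: Pp → Hh ← Aa → Mm
  Hh is a collider here and neither Hh nor any of its descendants is conditioned on, so the collider stays closed — the path is blocked at Hh.
Path 4: Pp → Hh ← Mm
  Hh is a collider here and neither Hh nor any of its descendants is conditioned on, so the collider stays closed — the path is blocked at Hh.
Path 5: Pp ← Kk → Hh ← Aa → Mm
  Hh is a collider here and neither Hh nor any of its descendants is conditioned on, so the collider stays closed — the path is blocked at Hh.
Path 6: Pp ← Kk → Hh ← Mm
  Hh is a collider here and neither Hh nor any of its descendants is conditioned on, so the collider stays closed — the path is blocked at Hh.
All paths are blocked; Pp ⊥ Mm | {Aa, Bb} holds.

Yes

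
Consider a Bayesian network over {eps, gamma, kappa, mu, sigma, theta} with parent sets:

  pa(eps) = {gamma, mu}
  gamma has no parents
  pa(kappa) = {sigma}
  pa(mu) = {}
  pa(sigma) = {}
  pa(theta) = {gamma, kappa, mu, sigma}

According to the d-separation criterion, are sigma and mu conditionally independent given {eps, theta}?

No — sigma and mu are not d-separated given {eps, theta}.

There are 4 undirected paths between sigma and mu; checking each against the conditioning set {eps, theta}:
Path 1: sigma → theta ← mu
  theta is a collider and theta is conditioned on, which opens it — no node blocks this path, so it is active.
Path 2: sigma → theta ← gamma → eps ← mu
  theta is a collider and theta is conditioned on, which opens it; gamma is a fork and gamma is not conditioned on; eps is a collider and eps is conditioned on, which opens it — no node blocks this path, so it is active.
Path 3: sigma → kappa → theta ← mu
  kappa is a chain and kappa is not conditioned on; theta is a collider and theta is conditioned on, which opens it — no node blocks this path, so it is active.
Path 4: sigma → kappa → theta ← gamma → eps ← mu
  kappa is a chain and kappa is not conditioned on; theta is a collider and theta is conditioned on, which opens it; gamma is a fork and gamma is not conditioned on; eps is a collider and eps is conditioned on, which opens it — no node blocks this path, so it is active.
At least one path is unblocked, so d-separation fails.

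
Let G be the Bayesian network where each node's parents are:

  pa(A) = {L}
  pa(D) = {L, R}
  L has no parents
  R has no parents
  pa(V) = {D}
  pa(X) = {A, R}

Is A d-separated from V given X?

There are 2 undirected paths between A and V; checking each against the conditioning set {X}:
Path 1: A ← L → D → V
  L is a fork and L is not conditioned on; D is a chain and D is not conditioned on — no node blocks this path, so it is active.
Path 2: A → X ← R → D → V
  X is a collider and X is conditioned on, which opens it; R is a fork and R is not conditioned on; D is a chain and D is not conditioned on — no node blocks this path, so it is active.
Because an active path exists, A and V are not d-separated.

No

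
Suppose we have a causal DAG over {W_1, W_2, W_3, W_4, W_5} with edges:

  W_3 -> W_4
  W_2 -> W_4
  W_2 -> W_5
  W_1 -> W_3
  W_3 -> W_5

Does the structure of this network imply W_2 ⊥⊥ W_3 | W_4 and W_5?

There are 2 undirected paths between W_2 and W_3; checking each against the conditioning set {W_4, W_5}:
  1. W_2 → W_5 ← W_3 — W_5:collider[open] ⇒ active
  2. W_2 → W_4 ← W_3 — W_4:collider[open] ⇒ active
Since the path W_2 → W_5 ← W_3 is active, W_2 and W_3 are not d-separated given {W_4, W_5}.

No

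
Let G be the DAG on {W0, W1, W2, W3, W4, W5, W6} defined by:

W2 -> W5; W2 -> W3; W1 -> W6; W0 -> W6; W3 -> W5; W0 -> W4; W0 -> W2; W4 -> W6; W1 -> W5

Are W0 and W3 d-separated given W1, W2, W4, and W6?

6 paths connect W0 and W3; each must be blocked for d-separation to hold:
  1. W0 → W2 → W5 ← W3 — W2:chain[blocks]; W5:collider[blocks] ⇒ blocked
  2. W0 → W2 → W3 — W2:chain[blocks] ⇒ blocked
  3. W0 → W4 → W6 ← W1 → W5 ← W2 → W3 — W4:chain[blocks]; W6:collider[open]; W1:fork[blocks]; W5:collider[blocks]; W2:fork[blocks] ⇒ blocked
  4. W0 → W4 → W6 ← W1 → W5 ← W3 — W4:chain[blocks]; W6:collider[open]; W1:fork[blocks]; W5:collider[blocks] ⇒ blocked
  5. W0 → W6 ← W1 → W5 ← W2 → W3 — W6:collider[open]; W1:fork[blocks]; W5:collider[blocks]; W2:fork[blocks] ⇒ blocked
  6. W0 → W6 ← W1 → W5 ← W3 — W6:collider[open]; W1:fork[blocks]; W5:collider[blocks] ⇒ blocked
Every path is blocked, so W0 and W3 are d-separated given {W1, W2, W4, W6}.

Yes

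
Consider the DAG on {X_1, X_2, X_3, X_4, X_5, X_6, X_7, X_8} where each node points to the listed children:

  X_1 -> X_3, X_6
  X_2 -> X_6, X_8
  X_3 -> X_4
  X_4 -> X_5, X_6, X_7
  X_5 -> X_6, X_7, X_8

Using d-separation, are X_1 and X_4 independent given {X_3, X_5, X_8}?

There are 6 undirected paths between X_1 and X_4; checking each against the conditioning set {X_3, X_5, X_8}:
  1. X_1 → X_6 ← X_4 — X_6:collider[blocks] ⇒ blocked
  2. X_1 → X_6 ← X_2 → X_8 ← X_5 ← X_4 — X_6:collider[blocks]; X_2:fork[open]; X_8:collider[open]; X_5:chain[blocks] ⇒ blocked
  3. X_1 → X_6 ← X_2 → X_8 ← X_5 → X_7 ← X_4 — X_6:collider[blocks]; X_2:fork[open]; X_8:collider[open]; X_5:fork[blocks]; X_7:collider[blocks] ⇒ blocked
  4. X_1 → X_6 ← X_5 ← X_4 — X_6:collider[blocks]; X_5:chain[blocks] ⇒ blocked
  5. X_1 → X_6 ← X_5 → X_7 ← X_4 — X_6:collider[blocks]; X_5:fork[blocks]; X_7:collider[blocks] ⇒ blocked
  6. X_1 → X_3 → X_4 — X_3:chain[blocks] ⇒ blocked
Every path is blocked, so X_1 and X_4 are d-separated given {X_3, X_5, X_8}.

Yes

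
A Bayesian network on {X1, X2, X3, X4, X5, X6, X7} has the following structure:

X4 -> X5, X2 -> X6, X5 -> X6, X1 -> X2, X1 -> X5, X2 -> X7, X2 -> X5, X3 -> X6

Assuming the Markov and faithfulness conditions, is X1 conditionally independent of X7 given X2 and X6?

Yes

There are 3 undirected paths between X1 and X7; checking each against the conditioning set {X2, X6}:
  1. X1 → X5 → X6 ← X2 → X7 — X5:chain[open]; X6:collider[open]; X2:fork[blocks] ⇒ blocked
  2. X1 → X5 ← X2 → X7 — X5:collider[open]; X2:fork[blocks] ⇒ blocked
  3. X1 → X2 → X7 — X2:chain[blocks] ⇒ blocked
Since every path is blocked, d-separation holds.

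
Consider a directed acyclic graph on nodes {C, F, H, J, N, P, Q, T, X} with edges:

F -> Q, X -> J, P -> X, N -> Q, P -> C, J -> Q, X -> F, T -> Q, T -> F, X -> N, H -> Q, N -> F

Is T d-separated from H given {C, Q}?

No — T and H are not d-separated given {C, Q}.

There are 6 undirected paths between T and H; checking each against the conditioning set {C, Q}:
  1. T → F ← N → Q ← H — F:collider[open]; N:fork[open]; Q:collider[open] ⇒ active
  2. T → F ← N ← X → J → Q ← H — F:collider[open]; N:chain[open]; X:fork[open]; J:chain[open]; Q:collider[open] ⇒ active
  3. T → F → Q ← H — F:chain[open]; Q:collider[open] ⇒ active
  4. T → F ← X → J → Q ← H — F:collider[open]; X:fork[open]; J:chain[open]; Q:collider[open] ⇒ active
  5. T → F ← X → N → Q ← H — F:collider[open]; X:fork[open]; N:chain[open]; Q:collider[open] ⇒ active
  6. T → Q ← H — Q:collider[open] ⇒ active
Because an active path exists, T and H are not d-separated.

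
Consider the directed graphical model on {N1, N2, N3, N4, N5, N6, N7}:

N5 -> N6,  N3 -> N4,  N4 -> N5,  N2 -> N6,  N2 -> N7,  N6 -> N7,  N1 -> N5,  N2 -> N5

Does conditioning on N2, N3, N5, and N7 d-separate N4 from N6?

Yes

Enumerating the 3 paths from N4 to N6 and testing each for blocking by {N2, N3, N5, N7}:
Path 1: N4 → N5 ← N2 → N7 ← N6
  N2 is a fork here and N2 is conditioned on, so the path is blocked at N2.
Path 2: N4 → N5 ← N2 → N6
  N2 is a fork here and N2 is conditioned on, so the path is blocked at N2.
Path 3: N4 → N5 → N6
  N5 is a chain here and N5 is conditioned on, so the path is blocked at N5.
All paths are blocked; N4 ⊥ N6 | {N2, N3, N5, N7} holds.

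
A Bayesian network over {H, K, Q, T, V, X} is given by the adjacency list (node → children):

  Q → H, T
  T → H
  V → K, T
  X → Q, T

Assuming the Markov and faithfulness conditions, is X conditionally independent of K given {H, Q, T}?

There are 3 undirected paths between X and K; checking each against the conditioning set {H, Q, T}:
  1. X → T ← V → K — T:collider[open]; V:fork[open] ⇒ active
  2. X → Q → H ← T ← V → K — Q:chain[blocks]; H:collider[open]; T:chain[blocks]; V:fork[open] ⇒ blocked
  3. X → Q → T ← V → K — Q:chain[blocks]; T:collider[open]; V:fork[open] ⇒ blocked
At least one path is unblocked, so d-separation fails.

No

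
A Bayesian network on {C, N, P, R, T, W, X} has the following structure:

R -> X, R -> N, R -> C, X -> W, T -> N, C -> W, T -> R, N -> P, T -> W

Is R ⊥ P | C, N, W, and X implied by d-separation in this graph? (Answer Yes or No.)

Yes — R and P are d-separated given {C, N, W, X}.

We examine all 4 paths between R and P:
  1. R → N → P — N:chain[blocks] ⇒ blocked
  2. R → X → W ← T → N → P — X:chain[blocks]; W:collider[open]; T:fork[open]; N:chain[blocks] ⇒ blocked
  3. R → C → W ← T → N → P — C:chain[blocks]; W:collider[open]; T:fork[open]; N:chain[blocks] ⇒ blocked
  4. R ← T → N → P — T:fork[open]; N:chain[blocks] ⇒ blocked
All paths are blocked; R ⊥ P | {C, N, W, X} holds.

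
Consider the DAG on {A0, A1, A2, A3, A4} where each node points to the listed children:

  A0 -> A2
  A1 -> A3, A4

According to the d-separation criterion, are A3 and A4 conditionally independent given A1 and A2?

There is one path between A3 and A4:
  1. A3 ← A1 → A4 — A1:fork[blocks] ⇒ blocked
Since every path is blocked, d-separation holds.

Yes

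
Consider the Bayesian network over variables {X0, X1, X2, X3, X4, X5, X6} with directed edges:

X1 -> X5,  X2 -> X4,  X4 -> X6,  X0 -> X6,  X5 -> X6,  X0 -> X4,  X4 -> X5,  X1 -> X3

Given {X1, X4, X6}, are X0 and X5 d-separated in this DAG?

We examine all 4 paths between X0 and X5:
Path 1: X0 → X6 ← X5
  X6 is a collider and X6 is conditioned on, which opens it — no node blocks this path, so it is active.
Path 2: X0 → X6 ← X4 → X5
  X4 is a fork here and X4 is conditioned on, so the path is blocked at X4.
Path 3: X0 → X4 → X5
  X4 is a chain here and X4 is conditioned on, so the path is blocked at X4.
Path 4: X0 → X4 → X6 ← X5
  X4 is a chain here and X4 is conditioned on, so the path is blocked at X4.
At least one path is unblocked, so d-separation fails.

No — X0 and X5 are not d-separated given {X1, X4, X6}.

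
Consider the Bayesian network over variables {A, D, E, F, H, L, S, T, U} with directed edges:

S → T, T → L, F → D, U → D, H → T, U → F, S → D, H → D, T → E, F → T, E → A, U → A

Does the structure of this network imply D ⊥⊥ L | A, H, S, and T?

Yes

Enumerating the 6 paths from D to L and testing each for blocking by {A, H, S, T}:
  1. D ← U → A ← E ← T → L — U:fork[open]; A:collider[open]; E:chain[open]; T:fork[blocks] ⇒ blocked
  2. D ← U → F → T → L — U:fork[open]; F:chain[open]; T:chain[blocks] ⇒ blocked
  3. D ← F → T → L — F:fork[open]; T:chain[blocks] ⇒ blocked
  4. D ← F ← U → A ← E ← T → L — F:chain[open]; U:fork[open]; A:collider[open]; E:chain[open]; T:fork[blocks] ⇒ blocked
  5. D ← H → T → L — H:fork[blocks]; T:chain[blocks] ⇒ blocked
  6. D ← S → T → L — S:fork[blocks]; T:chain[blocks] ⇒ blocked
Every path is blocked, so D and L are d-separated given {A, H, S, T}.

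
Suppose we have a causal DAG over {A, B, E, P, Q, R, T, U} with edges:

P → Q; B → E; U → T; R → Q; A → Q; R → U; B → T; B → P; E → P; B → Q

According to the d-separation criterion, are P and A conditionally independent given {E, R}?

We examine all 5 paths between P and A:
Path 1: P → Q ← A
  Q is a collider here and neither Q nor any of its descendants is conditioned on, so the collider stays closed — the path is blocked at Q.
Path 2: P ← E ← B → Q ← A
  E is a chain here and E is conditioned on, so the path is blocked at E.
Path 3: P ← E ← B → T ← U ← R → Q ← A
  E is a chain here and E is conditioned on, so the path is blocked at E.
Path 4: P ← B → Q ← A
  Q is a collider here and neither Q nor any of its descendants is conditioned on, so the collider stays closed — the path is blocked at Q.
Path 5: P ← B → T ← U ← R → Q ← A
  T is a collider here and neither T nor any of its descendants is conditioned on, so the collider stays closed — the path is blocked at T.
Since every path is blocked, d-separation holds.

Yes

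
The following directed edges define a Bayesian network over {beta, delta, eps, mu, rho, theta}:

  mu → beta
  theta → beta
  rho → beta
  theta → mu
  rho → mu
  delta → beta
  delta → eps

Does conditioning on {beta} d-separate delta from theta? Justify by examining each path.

3 paths connect delta and theta; each must be blocked for d-separation to hold:
Path 1: delta → beta ← mu ← theta
  beta is a collider and beta is conditioned on, which opens it; mu is a chain and mu is not conditioned on — no node blocks this path, so it is active.
Path 2: delta → beta ← rho → mu ← theta
  beta is a collider and beta is conditioned on, which opens it; rho is a fork and rho is not conditioned on; mu is a collider and its descendant beta is conditioned on, which opens it — no node blocks this path, so it is active.
Path 3: delta → beta ← theta
  beta is a collider and beta is conditioned on, which opens it — no node blocks this path, so it is active.
At least one path is unblocked, so d-separation fails.

No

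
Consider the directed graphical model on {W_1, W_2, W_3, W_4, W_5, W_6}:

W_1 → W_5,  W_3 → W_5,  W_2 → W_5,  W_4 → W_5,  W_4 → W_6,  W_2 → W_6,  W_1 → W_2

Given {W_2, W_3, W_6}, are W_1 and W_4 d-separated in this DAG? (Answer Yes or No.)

Yes

4 paths connect W_1 and W_4; each must be blocked for d-separation to hold:
Path 1: W_1 → W_2 → W_6 ← W_4
  W_2 is a chain here and W_2 is conditioned on, so the path is blocked at W_2.
Path 2: W_1 → W_2 → W_5 ← W_4
  W_2 is a chain here and W_2 is conditioned on, so the path is blocked at W_2.
Path 3: W_1 → W_5 ← W_2 → W_6 ← W_4
  W_5 is a collider here and neither W_5 nor any of its descendants is conditioned on, so the collider stays closed — the path is blocked at W_5.
Path 4: W_1 → W_5 ← W_4
  W_5 is a collider here and neither W_5 nor any of its descendants is conditioned on, so the collider stays closed — the path is blocked at W_5.
All paths are blocked; W_1 ⊥ W_4 | {W_2, W_3, W_6} holds.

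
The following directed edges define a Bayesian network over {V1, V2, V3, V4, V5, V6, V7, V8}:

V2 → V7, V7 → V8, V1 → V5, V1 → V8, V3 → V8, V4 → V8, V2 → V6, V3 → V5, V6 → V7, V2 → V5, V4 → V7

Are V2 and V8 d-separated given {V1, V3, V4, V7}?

Yes

Enumerating the 6 paths from V2 to V8 and testing each for blocking by {V1, V3, V4, V7}:
Path 1: V2 → V7 ← V4 → V8
  V4 is a fork here and V4 is conditioned on, so the path is blocked at V4.
Path 2: V2 → V7 → V8
  V7 is a chain here and V7 is conditioned on, so the path is blocked at V7.
Path 3: V2 → V6 → V7 ← V4 → V8
  V4 is a fork here and V4 is conditioned on, so the path is blocked at V4.
Path 4: V2 → V6 → V7 → V8
  V7 is a chain here and V7 is conditioned on, so the path is blocked at V7.
Path 5: V2 → V5 ← V3 → V8
  V5 is a collider here and neither V5 nor any of its descendants is conditioned on, so the collider stays closed — the path is blocked at V5.
Path 6: V2 → V5 ← V1 → V8
  V5 is a collider here and neither V5 nor any of its descendants is conditioned on, so the collider stays closed — the path is blocked at V5.
All paths are blocked; V2 ⊥ V8 | {V1, V3, V4, V7} holds.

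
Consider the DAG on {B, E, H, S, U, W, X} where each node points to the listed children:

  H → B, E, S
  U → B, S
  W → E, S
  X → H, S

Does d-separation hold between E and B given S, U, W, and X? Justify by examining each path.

We examine all 6 paths between E and B:
Path 1: E ← W → S ← X → H → B
  W is a fork here and W is conditioned on, so the path is blocked at W.
Path 2: E ← W → S ← U → B
  W is a fork here and W is conditioned on, so the path is blocked at W.
Path 3: E ← W → S ← H → B
  W is a fork here and W is conditioned on, so the path is blocked at W.
Path 4: E ← H ← X → S ← U → B
  X is a fork here and X is conditioned on, so the path is blocked at X.
Path 5: E ← H → B
  H is a fork and H is not conditioned on — no node blocks this path, so it is active.
Path 6: E ← H → S ← U → B
  U is a fork here and U is conditioned on, so the path is blocked at U.
Since the path E ← H → B is active, E and B are not d-separated given {S, U, W, X}.

No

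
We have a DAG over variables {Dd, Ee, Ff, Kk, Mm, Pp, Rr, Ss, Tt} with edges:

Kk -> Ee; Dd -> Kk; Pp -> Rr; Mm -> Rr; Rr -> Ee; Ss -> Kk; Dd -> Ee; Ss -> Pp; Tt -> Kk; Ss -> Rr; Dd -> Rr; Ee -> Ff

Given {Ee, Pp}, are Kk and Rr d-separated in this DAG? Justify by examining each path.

There are 6 undirected paths between Kk and Rr; checking each against the conditioning set {Ee, Pp}:
Path 1: Kk ← Ss → Rr
  Ss is a fork and Ss is not conditioned on — no node blocks this path, so it is active.
Path 2: Kk ← Ss → Pp → Rr
  Pp is a chain here and Pp is conditioned on, so the path is blocked at Pp.
Path 3: Kk ← Dd → Ee ← Rr
  Dd is a fork and Dd is not conditioned on; Ee is a collider and Ee is conditioned on, which opens it — no node blocks this path, so it is active.
Path 4: Kk ← Dd → Rr
  Dd is a fork and Dd is not conditioned on — no node blocks this path, so it is active.
Path 5: Kk → Ee ← Dd → Rr
  Ee is a collider and Ee is conditioned on, which opens it; Dd is a fork and Dd is not conditioned on — no node blocks this path, so it is active.
Path 6: Kk → Ee ← Rr
  Ee is a collider and Ee is conditioned on, which opens it — no node blocks this path, so it is active.
At least one path is unblocked, so d-separation fails.

No — Kk and Rr are not d-separated given {Ee, Pp}.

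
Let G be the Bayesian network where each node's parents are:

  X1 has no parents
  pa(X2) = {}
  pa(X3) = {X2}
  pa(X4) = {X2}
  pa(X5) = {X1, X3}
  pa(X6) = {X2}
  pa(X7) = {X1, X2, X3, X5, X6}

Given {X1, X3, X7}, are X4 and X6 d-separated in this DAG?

Enumerating the 5 paths from X4 to X6 and testing each for blocking by {X1, X3, X7}:
Path 1: X4 ← X2 → X3 → X7 ← X6
  X3 is a chain here and X3 is conditioned on, so the path is blocked at X3.
Path 2: X4 ← X2 → X3 → X5 → X7 ← X6
  X3 is a chain here and X3 is conditioned on, so the path is blocked at X3.
Path 3: X4 ← X2 → X3 → X5 ← X1 → X7 ← X6
  X3 is a chain here and X3 is conditioned on, so the path is blocked at X3.
Path 4: X4 ← X2 → X6
  X2 is a fork and X2 is not conditioned on — no node blocks this path, so it is active.
Path 5: X4 ← X2 → X7 ← X6
  X2 is a fork and X2 is not conditioned on; X7 is a collider and X7 is conditioned on, which opens it — no node blocks this path, so it is active.
Since the path X4 ← X2 → X6 is active, X4 and X6 are not d-separated given {X1, X3, X7}.

No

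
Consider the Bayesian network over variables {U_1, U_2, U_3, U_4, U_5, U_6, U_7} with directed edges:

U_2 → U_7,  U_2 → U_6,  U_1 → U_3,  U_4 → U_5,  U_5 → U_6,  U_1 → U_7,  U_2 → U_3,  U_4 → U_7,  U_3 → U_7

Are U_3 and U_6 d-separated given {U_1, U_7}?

There are 6 undirected paths between U_3 and U_6; checking each against the conditioning set {U_1, U_7}:
Path 1: U_3 ← U_2 → U_7 ← U_4 → U_5 → U_6
  U_2 is a fork and U_2 is not conditioned on; U_7 is a collider and U_7 is conditioned on, which opens it; U_4 is a fork and U_4 is not conditioned on; U_5 is a chain and U_5 is not conditioned on — no node blocks this path, so it is active.
Path 2: U_3 ← U_2 → U_6
  U_2 is a fork and U_2 is not conditioned on — no node blocks this path, so it is active.
Path 3: U_3 ← U_1 → U_7 ← U_4 → U_5 → U_6
  U_1 is a fork here and U_1 is conditioned on, so the path is blocked at U_1.
Path 4: U_3 ← U_1 → U_7 ← U_2 → U_6
  U_1 is a fork here and U_1 is conditioned on, so the path is blocked at U_1.
Path 5: U_3 → U_7 ← U_4 → U_5 → U_6
  U_7 is a collider and U_7 is conditioned on, which opens it; U_4 is a fork and U_4 is not conditioned on; U_5 is a chain and U_5 is not conditioned on — no node blocks this path, so it is active.
Path 6: U_3 → U_7 ← U_2 → U_6
  U_7 is a collider and U_7 is conditioned on, which opens it; U_2 is a fork and U_2 is not conditioned on — no node blocks this path, so it is active.
Because an active path exists, U_3 and U_6 are not d-separated.

No — U_3 and U_6 are not d-separated given {U_1, U_7}.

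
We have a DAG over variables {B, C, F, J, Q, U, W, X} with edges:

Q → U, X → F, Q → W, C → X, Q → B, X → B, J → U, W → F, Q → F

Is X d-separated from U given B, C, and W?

3 paths connect X and U; each must be blocked for d-separation to hold:
  1. X → B ← Q → U — B:collider[open]; Q:fork[open] ⇒ active
  2. X → F ← W ← Q → U — F:collider[blocks]; W:chain[blocks]; Q:fork[open] ⇒ blocked
  3. X → F ← Q → U — F:collider[blocks]; Q:fork[open] ⇒ blocked
Because an active path exists, X and U are not d-separated.

No — X and U are not d-separated given {B, C, W}.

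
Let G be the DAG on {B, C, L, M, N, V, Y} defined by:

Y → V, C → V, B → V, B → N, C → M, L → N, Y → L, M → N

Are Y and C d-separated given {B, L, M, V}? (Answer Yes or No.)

There are 4 undirected paths between Y and C; checking each against the conditioning set {B, L, M, V}:
Path 1: Y → L → N ← B → V ← C
  L is a chain here and L is conditioned on, so the path is blocked at L.
Path 2: Y → L → N ← M ← C
  L is a chain here and L is conditioned on, so the path is blocked at L.
Path 3: Y → V ← C
  V is a collider and V is conditioned on, which opens it — no node blocks this path, so it is active.
Path 4: Y → V ← B → N ← M ← C
  B is a fork here and B is conditioned on, so the path is blocked at B.
At least one path is unblocked, so d-separation fails.

No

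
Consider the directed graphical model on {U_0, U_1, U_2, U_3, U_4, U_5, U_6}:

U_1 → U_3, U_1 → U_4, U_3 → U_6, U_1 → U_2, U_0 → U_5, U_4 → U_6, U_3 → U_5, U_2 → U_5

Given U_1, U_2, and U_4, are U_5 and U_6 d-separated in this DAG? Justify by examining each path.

Enumerating the 4 paths from U_5 to U_6 and testing each for blocking by {U_1, U_2, U_4}:
Path 1: U_5 ← U_2 ← U_1 → U_4 → U_6
  U_2 is a chain here and U_2 is conditioned on, so the path is blocked at U_2.
Path 2: U_5 ← U_2 ← U_1 → U_3 → U_6
  U_2 is a chain here and U_2 is conditioned on, so the path is blocked at U_2.
Path 3: U_5 ← U_3 → U_6
  U_3 is a fork and U_3 is not conditioned on — no node blocks this path, so it is active.
Path 4: U_5 ← U_3 ← U_1 → U_4 → U_6
  U_1 is a fork here and U_1 is conditioned on, so the path is blocked at U_1.
Since the path U_5 ← U_3 → U_6 is active, U_5 and U_6 are not d-separated given {U_1, U_2, U_4}.

No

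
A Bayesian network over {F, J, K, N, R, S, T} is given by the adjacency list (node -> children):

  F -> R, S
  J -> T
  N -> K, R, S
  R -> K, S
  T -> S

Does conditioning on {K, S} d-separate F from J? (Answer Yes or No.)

4 paths connect F and J; each must be blocked for d-separation to hold:
  1. F → S ← T ← J — S:collider[open]; T:chain[open] ⇒ active
  2. F → R → S ← T ← J — R:chain[open]; S:collider[open]; T:chain[open] ⇒ active
  3. F → R → K ← N → S ← T ← J — R:chain[open]; K:collider[open]; N:fork[open]; S:collider[open]; T:chain[open] ⇒ active
  4. F → R ← N → S ← T ← J — R:collider[open]; N:fork[open]; S:collider[open]; T:chain[open] ⇒ active
At least one path is unblocked, so d-separation fails.

No — F and J are not d-separated given {K, S}.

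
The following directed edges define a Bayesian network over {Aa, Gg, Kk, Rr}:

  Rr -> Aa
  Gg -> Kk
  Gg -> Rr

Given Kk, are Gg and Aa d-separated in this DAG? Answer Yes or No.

No — Gg and Aa are not d-separated given {Kk}.

Only one path connects Gg and Aa:
  1. Gg → Rr → Aa — Rr:chain[open] ⇒ active
At least one path is unblocked, so d-separation fails.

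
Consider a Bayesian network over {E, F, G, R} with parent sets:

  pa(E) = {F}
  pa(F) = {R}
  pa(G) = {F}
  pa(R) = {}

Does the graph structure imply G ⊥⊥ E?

No — G and E are not d-separated given ∅.

The only undirected path from G to E is:
Path 1: G ← F → E
  F is a fork and F is not conditioned on — no node blocks this path, so it is active.
Since the path G ← F → E is active, G and E are not d-separated given ∅.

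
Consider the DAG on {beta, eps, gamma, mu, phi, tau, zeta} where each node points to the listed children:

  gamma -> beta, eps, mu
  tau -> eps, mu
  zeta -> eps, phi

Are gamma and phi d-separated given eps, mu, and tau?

No

2 paths connect gamma and phi; each must be blocked for d-separation to hold:
  1. gamma → mu ← tau → eps ← zeta → phi — mu:collider[open]; tau:fork[blocks]; eps:collider[open]; zeta:fork[open] ⇒ blocked
  2. gamma → eps ← zeta → phi — eps:collider[open]; zeta:fork[open] ⇒ active
Because an active path exists, gamma and phi are not d-separated.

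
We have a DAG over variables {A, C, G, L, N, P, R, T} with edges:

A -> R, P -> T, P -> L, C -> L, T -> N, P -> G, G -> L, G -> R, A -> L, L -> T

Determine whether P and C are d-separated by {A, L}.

Enumerating the 4 paths from P to C and testing each for blocking by {A, L}:
  1. P → G → R ← A → L ← C — G:chain[open]; R:collider[blocks]; A:fork[blocks]; L:collider[open] ⇒ blocked
  2. P → G → L ← C — G:chain[open]; L:collider[open] ⇒ active
  3. P → T ← L ← C — T:collider[blocks]; L:chain[blocks] ⇒ blocked
  4. P → L ← C — L:collider[open] ⇒ active
Because an active path exists, P and C are not d-separated.

No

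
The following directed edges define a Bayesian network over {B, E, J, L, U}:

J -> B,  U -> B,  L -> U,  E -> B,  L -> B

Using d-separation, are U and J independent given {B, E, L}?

Enumerating the 2 paths from U to J and testing each for blocking by {B, E, L}:
  1. U → B ← J — B:collider[open] ⇒ active
  2. U ← L → B ← J — L:fork[blocks]; B:collider[open] ⇒ blocked
Because an active path exists, U and J are not d-separated.

No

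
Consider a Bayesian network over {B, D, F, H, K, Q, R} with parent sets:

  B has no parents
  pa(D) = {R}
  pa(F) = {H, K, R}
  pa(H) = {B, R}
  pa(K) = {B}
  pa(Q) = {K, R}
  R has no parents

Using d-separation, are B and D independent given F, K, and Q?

We examine all 6 paths between B and D:
Path 1: B → H ← R → D
  H is a collider and its descendant F is conditioned on, which opens it; R is a fork and R is not conditioned on — no node blocks this path, so it is active.
Path 2: B → H → F ← R → D
  H is a chain and H is not conditioned on; F is a collider and F is conditioned on, which opens it; R is a fork and R is not conditioned on — no node blocks this path, so it is active.
Path 3: B → H → F ← K → Q ← R → D
  K is a fork here and K is conditioned on, so the path is blocked at K.
Path 4: B → K → Q ← R → D
  K is a chain here and K is conditioned on, so the path is blocked at K.
Path 5: B → K → F ← H ← R → D
  K is a chain here and K is conditioned on, so the path is blocked at K.
Path 6: B → K → F ← R → D
  K is a chain here and K is conditioned on, so the path is blocked at K.
Since the path B → H ← R → D is active, B and D are not d-separated given {F, K, Q}.

No — B and D are not d-separated given {F, K, Q}.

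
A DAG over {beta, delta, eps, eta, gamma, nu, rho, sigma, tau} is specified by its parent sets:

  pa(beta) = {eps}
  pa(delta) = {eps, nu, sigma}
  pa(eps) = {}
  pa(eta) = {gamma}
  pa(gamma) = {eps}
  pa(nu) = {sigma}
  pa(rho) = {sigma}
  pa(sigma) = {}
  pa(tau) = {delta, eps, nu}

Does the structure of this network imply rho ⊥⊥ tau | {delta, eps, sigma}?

Yes

We examine all 6 paths between rho and tau:
Path 1: rho ← sigma → nu → tau
  sigma is a fork here and sigma is conditioned on, so the path is blocked at sigma.
Path 2: rho ← sigma → nu → delta → tau
  sigma is a fork here and sigma is conditioned on, so the path is blocked at sigma.
Path 3: rho ← sigma → nu → delta ← eps → tau
  sigma is a fork here and sigma is conditioned on, so the path is blocked at sigma.
Path 4: rho ← sigma → delta → tau
  sigma is a fork here and sigma is conditioned on, so the path is blocked at sigma.
Path 5: rho ← sigma → delta ← nu → tau
  sigma is a fork here and sigma is conditioned on, so the path is blocked at sigma.
Path 6: rho ← sigma → delta ← eps → tau
  sigma is a fork here and sigma is conditioned on, so the path is blocked at sigma.
Every path is blocked, so rho and tau are d-separated given {delta, eps, sigma}.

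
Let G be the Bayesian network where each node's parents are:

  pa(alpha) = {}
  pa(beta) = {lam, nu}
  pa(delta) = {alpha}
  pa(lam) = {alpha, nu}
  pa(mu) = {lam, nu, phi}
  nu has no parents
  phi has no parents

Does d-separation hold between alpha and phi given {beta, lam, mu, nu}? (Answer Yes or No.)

3 paths connect alpha and phi; each must be blocked for d-separation to hold:
Path 1: alpha → lam ← nu → mu ← phi
  nu is a fork here and nu is conditioned on, so the path is blocked at nu.
Path 2: alpha → lam → mu ← phi
  lam is a chain here and lam is conditioned on, so the path is blocked at lam.
Path 3: alpha → lam → beta ← nu → mu ← phi
  lam is a chain here and lam is conditioned on, so the path is blocked at lam.
Every path is blocked, so alpha and phi are d-separated given {beta, lam, mu, nu}.

Yes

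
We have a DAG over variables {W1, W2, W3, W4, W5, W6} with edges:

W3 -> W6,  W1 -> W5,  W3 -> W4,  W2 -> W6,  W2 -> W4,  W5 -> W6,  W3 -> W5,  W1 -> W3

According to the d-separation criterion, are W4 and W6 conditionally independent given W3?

No

We examine all 4 paths between W4 and W6:
Path 1: W4 ← W3 → W6
  W3 is a fork here and W3 is conditioned on, so the path is blocked at W3.
Path 2: W4 ← W3 → W5 → W6
  W3 is a fork here and W3 is conditioned on, so the path is blocked at W3.
Path 3: W4 ← W3 ← W1 → W5 → W6
  W3 is a chain here and W3 is conditioned on, so the path is blocked at W3.
Path 4: W4 ← W2 → W6
  W2 is a fork and W2 is not conditioned on — no node blocks this path, so it is active.
Because an active path exists, W4 and W6 are not d-separated.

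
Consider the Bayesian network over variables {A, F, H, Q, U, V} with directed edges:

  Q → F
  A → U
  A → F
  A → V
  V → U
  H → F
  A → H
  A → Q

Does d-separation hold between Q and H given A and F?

No

There are 4 undirected paths between Q and H; checking each against the conditioning set {A, F}:
Path 1: Q ← A → H
  A is a fork here and A is conditioned on, so the path is blocked at A.
Path 2: Q ← A → F ← H
  A is a fork here and A is conditioned on, so the path is blocked at A.
Path 3: Q → F ← H
  F is a collider and F is conditioned on, which opens it — no node blocks this path, so it is active.
Path 4: Q → F ← A → H
  A is a fork here and A is conditioned on, so the path is blocked at A.
Because an active path exists, Q and H are not d-separated.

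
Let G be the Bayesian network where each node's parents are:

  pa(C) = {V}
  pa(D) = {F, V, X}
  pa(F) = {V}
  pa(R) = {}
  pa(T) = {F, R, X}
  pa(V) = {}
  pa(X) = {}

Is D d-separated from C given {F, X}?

Enumerating the 3 paths from D to C and testing each for blocking by {F, X}:
  1. D ← F ← V → C — F:chain[blocks]; V:fork[open] ⇒ blocked
  2. D ← X → T ← F ← V → C — X:fork[blocks]; T:collider[blocks]; F:chain[blocks]; V:fork[open] ⇒ blocked
  3. D ← V → C — V:fork[open] ⇒ active
At least one path is unblocked, so d-separation fails.

No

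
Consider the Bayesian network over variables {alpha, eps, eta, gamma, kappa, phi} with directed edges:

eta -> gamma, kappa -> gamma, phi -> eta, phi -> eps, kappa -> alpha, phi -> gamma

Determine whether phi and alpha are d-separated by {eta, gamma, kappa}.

2 paths connect phi and alpha; each must be blocked for d-separation to hold:
Path 1: phi → eta → gamma ← kappa → alpha
  eta is a chain here and eta is conditioned on, so the path is blocked at eta.
Path 2: phi → gamma ← kappa → alpha
  kappa is a fork here and kappa is conditioned on, so the path is blocked at kappa.
Every path is blocked, so phi and alpha are d-separated given {eta, gamma, kappa}.

Yes — phi and alpha are d-separated given {eta, gamma, kappa}.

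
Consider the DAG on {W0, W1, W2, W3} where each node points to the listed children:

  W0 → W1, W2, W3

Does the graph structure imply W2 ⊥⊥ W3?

No

There is one path between W2 and W3:
Path 1: W2 ← W0 → W3
  W0 is a fork and W0 is not conditioned on — no node blocks this path, so it is active.
Because an active path exists, W2 and W3 are not d-separated.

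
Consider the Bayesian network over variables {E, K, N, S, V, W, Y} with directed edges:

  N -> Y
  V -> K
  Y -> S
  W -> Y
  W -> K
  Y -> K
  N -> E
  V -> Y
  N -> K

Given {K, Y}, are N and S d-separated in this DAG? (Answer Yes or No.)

4 paths connect N and S; each must be blocked for d-separation to hold:
  1. N → Y → S — Y:chain[blocks] ⇒ blocked
  2. N → K ← V → Y → S — K:collider[open]; V:fork[open]; Y:chain[blocks] ⇒ blocked
  3. N → K ← W → Y → S — K:collider[open]; W:fork[open]; Y:chain[blocks] ⇒ blocked
  4. N → K ← Y → S — K:collider[open]; Y:fork[blocks] ⇒ blocked
Since every path is blocked, d-separation holds.

Yes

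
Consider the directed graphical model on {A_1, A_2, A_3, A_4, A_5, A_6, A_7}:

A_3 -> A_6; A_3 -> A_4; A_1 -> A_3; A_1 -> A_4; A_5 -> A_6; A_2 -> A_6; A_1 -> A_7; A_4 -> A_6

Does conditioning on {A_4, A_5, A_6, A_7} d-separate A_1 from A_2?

There are 4 undirected paths between A_1 and A_2; checking each against the conditioning set {A_4, A_5, A_6, A_7}:
  1. A_1 → A_3 → A_4 → A_6 ← A_2 — A_3:chain[open]; A_4:chain[blocks]; A_6:collider[open] ⇒ blocked
  2. A_1 → A_3 → A_6 ← A_2 — A_3:chain[open]; A_6:collider[open] ⇒ active
  3. A_1 → A_4 ← A_3 → A_6 ← A_2 — A_4:collider[open]; A_3:fork[open]; A_6:collider[open] ⇒ active
  4. A_1 → A_4 → A_6 ← A_2 — A_4:chain[blocks]; A_6:collider[open] ⇒ blocked
Since the path A_1 → A_3 → A_6 ← A_2 is active, A_1 and A_2 are not d-separated given {A_4, A_5, A_6, A_7}.

No — A_1 and A_2 are not d-separated given {A_4, A_5, A_6, A_7}.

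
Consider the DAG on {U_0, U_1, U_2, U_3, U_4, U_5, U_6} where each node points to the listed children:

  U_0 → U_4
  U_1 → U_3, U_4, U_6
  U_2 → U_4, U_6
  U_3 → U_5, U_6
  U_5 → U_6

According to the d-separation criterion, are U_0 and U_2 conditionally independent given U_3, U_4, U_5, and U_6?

Enumerating the 4 paths from U_0 to U_2 and testing each for blocking by {U_3, U_4, U_5, U_6}:
Path 1: U_0 → U_4 ← U_2
  U_4 is a collider and U_4 is conditioned on, which opens it — no node blocks this path, so it is active.
Path 2: U_0 → U_4 ← U_1 → U_6 ← U_2
  U_4 is a collider and U_4 is conditioned on, which opens it; U_1 is a fork and U_1 is not conditioned on; U_6 is a collider and U_6 is conditioned on, which opens it — no node blocks this path, so it is active.
Path 3: U_0 → U_4 ← U_1 → U_3 → U_6 ← U_2
  U_3 is a chain here and U_3 is conditioned on, so the path is blocked at U_3.
Path 4: U_0 → U_4 ← U_1 → U_3 → U_5 → U_6 ← U_2
  U_3 is a chain here and U_3 is conditioned on, so the path is blocked at U_3.
Because an active path exists, U_0 and U_2 are not d-separated.

No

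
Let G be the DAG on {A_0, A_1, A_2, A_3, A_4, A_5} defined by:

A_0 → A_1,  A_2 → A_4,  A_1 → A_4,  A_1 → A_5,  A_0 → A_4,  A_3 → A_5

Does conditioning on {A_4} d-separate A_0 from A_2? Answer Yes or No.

There are 2 undirected paths between A_0 and A_2; checking each against the conditioning set {A_4}:
  1. A_0 → A_4 ← A_2 — A_4:collider[open] ⇒ active
  2. A_0 → A_1 → A_4 ← A_2 — A_1:chain[open]; A_4:collider[open] ⇒ active
Since the path A_0 → A_4 ← A_2 is active, A_0 and A_2 are not d-separated given {A_4}.

No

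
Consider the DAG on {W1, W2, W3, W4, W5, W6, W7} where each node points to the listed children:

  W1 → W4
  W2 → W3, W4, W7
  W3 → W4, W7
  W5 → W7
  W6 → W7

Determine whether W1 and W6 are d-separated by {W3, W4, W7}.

No

There are 4 undirected paths between W1 and W6; checking each against the conditioning set {W3, W4, W7}:
Path 1: W1 → W4 ← W2 → W7 ← W6
  W4 is a collider and W4 is conditioned on, which opens it; W2 is a fork and W2 is not conditioned on; W7 is a collider and W7 is conditioned on, which opens it — no node blocks this path, so it is active.
Path 2: W1 → W4 ← W2 → W3 → W7 ← W6
  W3 is a chain here and W3 is conditioned on, so the path is blocked at W3.
Path 3: W1 → W4 ← W3 ← W2 → W7 ← W6
  W3 is a chain here and W3 is conditioned on, so the path is blocked at W3.
Path 4: W1 → W4 ← W3 → W7 ← W6
  W3 is a fork here and W3 is conditioned on, so the path is blocked at W3.
At least one path is unblocked, so d-separation fails.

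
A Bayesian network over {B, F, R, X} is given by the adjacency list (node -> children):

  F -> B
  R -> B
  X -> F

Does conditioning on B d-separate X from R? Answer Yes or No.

Only one path connects X and R:
Path 1: X → F → B ← R
  F is a chain and F is not conditioned on; B is a collider and B is conditioned on, which opens it — no node blocks this path, so it is active.
Since the path X → F → B ← R is active, X and R are not d-separated given {B}.

No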